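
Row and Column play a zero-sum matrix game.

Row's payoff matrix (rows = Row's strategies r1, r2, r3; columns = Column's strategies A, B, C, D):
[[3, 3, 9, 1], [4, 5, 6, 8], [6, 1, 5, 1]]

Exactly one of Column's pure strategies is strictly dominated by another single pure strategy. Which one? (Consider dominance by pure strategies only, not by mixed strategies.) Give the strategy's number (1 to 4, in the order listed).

3

Column prefers columns that give Row less. Compare C with B: 3 < 9, 5 < 6, 1 < 5.
So B strictly dominates C for Column; C is strictly dominated.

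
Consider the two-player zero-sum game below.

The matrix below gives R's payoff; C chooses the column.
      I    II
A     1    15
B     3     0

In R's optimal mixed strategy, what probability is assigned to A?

3/17

Row minima are 1 and 0, so R's maximin is 1; column maxima are 3 and 15, so C's minimax is 3. These differ, so the equilibrium is in mixed strategies.
Let R play A with probability p. C is indifferent when p + 3(1−p) = 15p, giving p = 3/17.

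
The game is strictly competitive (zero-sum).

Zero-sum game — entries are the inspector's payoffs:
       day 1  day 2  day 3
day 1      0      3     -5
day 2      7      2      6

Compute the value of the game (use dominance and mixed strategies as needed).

7/3

Column day 1 is strictly dominated by day 3 for the inspectee (it gives the inspector more in every row).
The remaining 2×2 game on (day 1, day 2) × (day 2, day 3) has no saddle point. Let the inspector play day 1 with probability p; indifference gives 3p + 2(1−p) = −5p + 6(1−p), so p = 1/3.
Similarly the inspectee's optimal q on day 2 is 11/12, and the value is 3·(11/12) + (-5)·(1/12) = 7/3.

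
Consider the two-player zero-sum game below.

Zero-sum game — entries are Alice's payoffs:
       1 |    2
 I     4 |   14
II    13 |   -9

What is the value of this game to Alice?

Row minima are 4 and -9, so Alice's maximin is 4; column maxima are 13 and 14, so Bob's minimax is 13. These differ, so the equilibrium is in mixed strategies.
Let Alice play I with probability p. Bob is indifferent when 4p + 13(1−p) = 14p − 9(1−p), giving p = 11/16.
Let Bob play 1 with probability q. Alice is indifferent when 4q + 14(1−q) = 13q − 9(1−q), giving q = 23/32.
The value is 4·(23/32) + (14)·(9/32) = 109/16.

109/16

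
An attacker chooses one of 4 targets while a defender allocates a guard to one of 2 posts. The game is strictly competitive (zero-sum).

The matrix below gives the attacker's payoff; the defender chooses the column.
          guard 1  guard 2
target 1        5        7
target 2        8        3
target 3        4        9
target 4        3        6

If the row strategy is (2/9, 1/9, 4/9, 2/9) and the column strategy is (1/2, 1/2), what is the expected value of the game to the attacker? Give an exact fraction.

Against (1/2, 1/2), each row's expected payoff is target 1: 6; target 2: 11/2; target 3: 13/2; target 4: 9/2.
Taking the (2/9, 1/9, 4/9, 2/9)-weighted average: (2/9)·(6) + (1/9)·(11/2) + (4/9)·(13/2) + (2/9)·(9/2) = 35/6.

35/6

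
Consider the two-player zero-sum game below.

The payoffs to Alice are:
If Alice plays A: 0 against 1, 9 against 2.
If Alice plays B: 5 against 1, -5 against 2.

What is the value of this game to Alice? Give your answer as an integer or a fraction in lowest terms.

Row minima are 0 and -5, so Alice's maximin is 0; column maxima are 5 and 9, so Bob's minimax is 5. These differ, so the equilibrium is in mixed strategies.
Let Alice play A with probability p. Bob is indifferent when 5(1−p) = 9p − 5(1−p), giving p = 10/19.
Let Bob play 1 with probability q. Alice is indifferent when 9(1−q) = 5q − 5(1−q), giving q = 14/19.
The value is 0·(14/19) + (9)·(5/19) = 45/19.

45/19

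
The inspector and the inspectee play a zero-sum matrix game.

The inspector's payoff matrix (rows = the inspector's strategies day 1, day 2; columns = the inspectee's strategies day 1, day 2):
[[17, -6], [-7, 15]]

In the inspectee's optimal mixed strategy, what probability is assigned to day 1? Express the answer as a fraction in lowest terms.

Row minima are -6 and -7, so the inspector's maximin is -6; column maxima are 17 and 15, so the inspectee's minimax is 15. These differ, so the equilibrium is in mixed strategies.
Let the inspectee play day 1 with probability q. The inspector is indifferent when 17q − 6(1−q) = −7q + 15(1−q), giving q = 7/15.

7/15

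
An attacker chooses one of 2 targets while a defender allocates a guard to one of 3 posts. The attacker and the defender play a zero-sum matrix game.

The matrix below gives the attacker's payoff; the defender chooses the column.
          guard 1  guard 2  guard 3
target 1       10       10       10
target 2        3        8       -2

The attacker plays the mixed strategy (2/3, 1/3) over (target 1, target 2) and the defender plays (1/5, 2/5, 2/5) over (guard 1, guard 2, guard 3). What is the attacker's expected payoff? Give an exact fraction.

Against (1/5, 2/5, 2/5), each row's expected payoff is target 1: 10; target 2: 3.
Taking the (2/3, 1/3)-weighted average: (2/3)·(10) + (1/3)·(3) = 23/3.

23/3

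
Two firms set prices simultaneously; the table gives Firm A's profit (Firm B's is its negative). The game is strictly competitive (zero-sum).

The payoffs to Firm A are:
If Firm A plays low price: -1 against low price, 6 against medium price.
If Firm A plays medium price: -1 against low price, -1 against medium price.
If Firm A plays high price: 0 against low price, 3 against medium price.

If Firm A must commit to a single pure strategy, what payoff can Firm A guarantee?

The worst-case payoff for each row is low price: -1, medium price: -1, high price: 0.
The best of these is 0.

0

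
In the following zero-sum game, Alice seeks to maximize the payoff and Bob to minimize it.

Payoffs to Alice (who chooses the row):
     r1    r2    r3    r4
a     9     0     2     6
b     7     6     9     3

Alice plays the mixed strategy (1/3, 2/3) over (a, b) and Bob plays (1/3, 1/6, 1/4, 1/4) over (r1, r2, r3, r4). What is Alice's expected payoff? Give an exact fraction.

53/9

Against (1/3, 1/6, 1/4, 1/4), each row's expected payoff is a: 5; b: 19/3.
Taking the (1/3, 2/3)-weighted average: (1/3)·(5) + (2/3)·(19/3) = 53/9.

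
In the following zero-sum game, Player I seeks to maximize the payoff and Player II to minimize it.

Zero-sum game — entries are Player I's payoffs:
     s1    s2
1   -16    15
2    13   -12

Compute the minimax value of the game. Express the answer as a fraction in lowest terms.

Row minima are -16 and -12, so Player I's maximin is -12; column maxima are 13 and 15, so Player II's minimax is 13. These differ, so the equilibrium is in mixed strategies.
Let Player I play 1 with probability p. Player II is indifferent when −16p + 13(1−p) = 15p − 12(1−p), giving p = 25/56.
Let Player II play s1 with probability q. Player I is indifferent when −16q + 15(1−q) = 13q − 12(1−q), giving q = 27/56.
The value is -16·(27/56) + (15)·(29/56) = 3/56.

3/56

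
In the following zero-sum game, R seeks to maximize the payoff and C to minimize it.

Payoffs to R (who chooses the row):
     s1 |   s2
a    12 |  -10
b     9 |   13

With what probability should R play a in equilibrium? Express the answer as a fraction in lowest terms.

2/13

Row minima are -10 and 9, so R's maximin is 9; column maxima are 12 and 13, so C's minimax is 12. These differ, so the equilibrium is in mixed strategies.
Let R play a with probability p. C is indifferent when 12p + 9(1−p) = −10p + 13(1−p), giving p = 2/13.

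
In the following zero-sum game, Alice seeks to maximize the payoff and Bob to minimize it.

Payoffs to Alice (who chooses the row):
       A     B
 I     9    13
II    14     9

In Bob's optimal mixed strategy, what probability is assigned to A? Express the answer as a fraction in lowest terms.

Row minima are 9 and 9, so Alice's maximin is 9; column maxima are 14 and 13, so Bob's minimax is 13. These differ, so the equilibrium is in mixed strategies.
Let Bob play A with probability q. Alice is indifferent when 9q + 13(1−q) = 14q + 9(1−q), giving q = 4/9.

4/9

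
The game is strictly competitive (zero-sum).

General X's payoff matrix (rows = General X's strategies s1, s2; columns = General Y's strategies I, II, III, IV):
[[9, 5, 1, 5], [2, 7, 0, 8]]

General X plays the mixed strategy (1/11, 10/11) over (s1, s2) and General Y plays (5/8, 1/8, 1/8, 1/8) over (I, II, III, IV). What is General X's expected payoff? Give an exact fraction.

153/44

Against (5/8, 1/8, 1/8, 1/8), each row's expected payoff is s1: 7; s2: 25/8.
Taking the (1/11, 10/11)-weighted average: (1/11)·(7) + (10/11)·(25/8) = 153/44.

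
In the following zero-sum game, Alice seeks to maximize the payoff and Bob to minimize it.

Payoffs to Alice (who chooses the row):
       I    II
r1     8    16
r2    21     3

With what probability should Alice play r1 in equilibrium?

9/13

Row minima are 8 and 3, so Alice's maximin is 8; column maxima are 21 and 16, so Bob's minimax is 16. These differ, so the equilibrium is in mixed strategies.
Let Alice play r1 with probability p. Bob is indifferent when 8p + 21(1−p) = 16p + 3(1−p), giving p = 9/13.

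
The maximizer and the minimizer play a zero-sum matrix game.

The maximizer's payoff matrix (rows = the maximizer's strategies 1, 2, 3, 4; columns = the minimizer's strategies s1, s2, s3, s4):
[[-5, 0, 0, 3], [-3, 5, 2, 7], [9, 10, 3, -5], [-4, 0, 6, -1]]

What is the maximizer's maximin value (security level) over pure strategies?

-3

The worst-case payoff for each row is 1: -5, 2: -3, 3: -5, 4: -4.
The best of these is -3.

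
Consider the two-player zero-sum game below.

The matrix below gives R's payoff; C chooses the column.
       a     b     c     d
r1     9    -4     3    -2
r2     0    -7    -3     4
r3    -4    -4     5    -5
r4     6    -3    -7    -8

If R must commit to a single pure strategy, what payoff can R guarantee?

-4

The worst-case payoff for each row is r1: -4, r2: -7, r3: -5, r4: -8.
The best of these is -4.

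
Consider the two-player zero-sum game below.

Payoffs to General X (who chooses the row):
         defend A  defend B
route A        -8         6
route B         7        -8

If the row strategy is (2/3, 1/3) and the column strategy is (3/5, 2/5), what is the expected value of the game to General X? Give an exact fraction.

-19/15

Against (3/5, 2/5), each row's expected payoff is route A: -12/5; route B: 1.
Taking the (2/3, 1/3)-weighted average: (2/3)·(-12/5) + (1/3)·(1) = -19/15.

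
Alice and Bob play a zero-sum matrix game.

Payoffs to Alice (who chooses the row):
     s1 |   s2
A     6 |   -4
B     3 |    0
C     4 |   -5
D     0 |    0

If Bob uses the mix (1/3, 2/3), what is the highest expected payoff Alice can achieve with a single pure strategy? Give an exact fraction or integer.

A: (6)·(1/3) + (-4)·(2/3) = -2/3.
B: (3)·(1/3) + (0)·(2/3) = 1.
C: (4)·(1/3) + (-5)·(2/3) = -2.
D: (0)·(1/3) + (0)·(2/3) = 0.
The best pure response is B with expected payoff 1.

1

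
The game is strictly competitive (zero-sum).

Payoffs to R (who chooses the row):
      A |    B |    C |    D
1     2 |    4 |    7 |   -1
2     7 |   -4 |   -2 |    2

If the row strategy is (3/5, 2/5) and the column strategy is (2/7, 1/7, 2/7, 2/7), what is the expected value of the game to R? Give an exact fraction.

16/7

Against (2/7, 1/7, 2/7, 2/7), each row's expected payoff is 1: 20/7; 2: 10/7.
Taking the (3/5, 2/5)-weighted average: (3/5)·(20/7) + (2/5)·(10/7) = 16/7.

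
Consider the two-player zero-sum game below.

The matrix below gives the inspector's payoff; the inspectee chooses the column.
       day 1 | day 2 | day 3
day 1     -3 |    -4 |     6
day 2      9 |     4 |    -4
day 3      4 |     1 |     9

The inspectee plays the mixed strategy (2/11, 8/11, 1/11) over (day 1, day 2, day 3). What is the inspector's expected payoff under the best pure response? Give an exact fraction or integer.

46/11

day 1: (-3)·(2/11) + (-4)·(8/11) + (6)·(1/11) = -32/11.
day 2: (9)·(2/11) + (4)·(8/11) + (-4)·(1/11) = 46/11.
day 3: (4)·(2/11) + (1)·(8/11) + (9)·(1/11) = 25/11.
The best pure response is day 2 with expected payoff 46/11.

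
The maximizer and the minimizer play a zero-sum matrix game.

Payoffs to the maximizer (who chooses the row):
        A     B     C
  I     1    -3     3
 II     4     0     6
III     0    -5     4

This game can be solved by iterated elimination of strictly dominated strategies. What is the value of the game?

Column C is strictly dominated by A for the minimizer (1<3, 4<6, 0<4); eliminate C.
Column A is strictly dominated by B for the minimizer (-3<1, 0<4, -5<0); eliminate A.
Row I is strictly dominated by row II (0>-3); eliminate I.
Row III is strictly dominated by row II (0>-5); eliminate III.
Only (II, B) remains, with payoff 0.

0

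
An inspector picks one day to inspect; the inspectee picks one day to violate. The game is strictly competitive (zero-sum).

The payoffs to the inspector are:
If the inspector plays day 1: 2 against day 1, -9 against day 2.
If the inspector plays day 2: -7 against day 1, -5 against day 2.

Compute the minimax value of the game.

-73/13

Row minima are -9 and -7, so the inspector's maximin is -7; column maxima are 2 and -5, so the inspectee's minimax is -5. These differ, so the equilibrium is in mixed strategies.
Let the inspector play day 1 with probability p. The inspectee is indifferent when 2p − 7(1−p) = −9p − 5(1−p), giving p = 2/13.
Let the inspectee play day 1 with probability q. The inspector is indifferent when 2q − 9(1−q) = −7q − 5(1−q), giving q = 4/13.
The value is 2·(4/13) + (-9)·(9/13) = -73/13.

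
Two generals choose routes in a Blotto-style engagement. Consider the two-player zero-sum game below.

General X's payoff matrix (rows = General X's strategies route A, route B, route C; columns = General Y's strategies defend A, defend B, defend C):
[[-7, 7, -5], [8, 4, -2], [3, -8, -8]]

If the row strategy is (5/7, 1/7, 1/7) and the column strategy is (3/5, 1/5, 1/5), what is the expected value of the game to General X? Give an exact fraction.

-76/35

Against (3/5, 1/5, 1/5), each row's expected payoff is route A: -19/5; route B: 26/5; route C: -7/5.
Taking the (5/7, 1/7, 1/7)-weighted average: (5/7)·(-19/5) + (1/7)·(26/5) + (1/7)·(-7/5) = -76/35.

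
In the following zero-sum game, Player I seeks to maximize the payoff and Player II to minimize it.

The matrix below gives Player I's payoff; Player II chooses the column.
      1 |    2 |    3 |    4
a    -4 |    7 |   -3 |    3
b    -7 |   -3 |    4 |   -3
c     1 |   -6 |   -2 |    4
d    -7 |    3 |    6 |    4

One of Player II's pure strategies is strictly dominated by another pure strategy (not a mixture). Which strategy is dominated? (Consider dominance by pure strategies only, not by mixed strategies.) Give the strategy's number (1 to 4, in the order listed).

Player II prefers columns that give Player I less. Compare 4 with 1: -4 < 3, -7 < -3, 1 < 4, -7 < 4.
So 1 strictly dominates 4 for Player II; 4 is strictly dominated.

4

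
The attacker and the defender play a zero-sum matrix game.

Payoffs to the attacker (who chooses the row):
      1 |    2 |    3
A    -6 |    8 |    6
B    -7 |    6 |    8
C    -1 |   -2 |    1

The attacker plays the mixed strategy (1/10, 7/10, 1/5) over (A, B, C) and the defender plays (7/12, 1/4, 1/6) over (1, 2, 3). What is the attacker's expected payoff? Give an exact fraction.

-133/120

Against (7/12, 1/4, 1/6), each row's expected payoff is A: -1/2; B: -5/4; C: -11/12.
Taking the (1/10, 7/10, 1/5)-weighted average: (1/10)·(-1/2) + (7/10)·(-5/4) + (1/5)·(-11/12) = -133/120.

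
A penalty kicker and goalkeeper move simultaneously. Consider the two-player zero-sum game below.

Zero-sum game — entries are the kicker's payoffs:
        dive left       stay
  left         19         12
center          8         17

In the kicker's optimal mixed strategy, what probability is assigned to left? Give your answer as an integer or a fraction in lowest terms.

9/16

Row minima are 12 and 8, so the kicker's maximin is 12; column maxima are 19 and 17, so the goalkeeper's minimax is 17. These differ, so the equilibrium is in mixed strategies.
Let the kicker play left with probability p. The goalkeeper is indifferent when 19p + 8(1−p) = 12p + 17(1−p), giving p = 9/16.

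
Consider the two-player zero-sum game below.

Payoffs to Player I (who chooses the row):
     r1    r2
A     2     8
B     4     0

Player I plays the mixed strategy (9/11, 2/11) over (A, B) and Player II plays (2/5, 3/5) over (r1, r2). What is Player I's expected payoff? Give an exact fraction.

268/55

Against (2/5, 3/5), each row's expected payoff is A: 28/5; B: 8/5.
Taking the (9/11, 2/11)-weighted average: (9/11)·(28/5) + (2/11)·(8/5) = 268/55.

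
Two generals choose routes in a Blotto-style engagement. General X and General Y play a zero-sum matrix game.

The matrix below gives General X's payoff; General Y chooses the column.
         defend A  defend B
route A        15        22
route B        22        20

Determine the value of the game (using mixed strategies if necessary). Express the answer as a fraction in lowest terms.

184/9

Row minima are 15 and 20, so General X's maximin is 20; column maxima are 22 and 22, so General Y's minimax is 22. These differ, so the equilibrium is in mixed strategies.
Let General X play route A with probability p. General Y is indifferent when 15p + 22(1−p) = 22p + 20(1−p), giving p = 2/9.
Let General Y play defend A with probability q. General X is indifferent when 15q + 22(1−q) = 22q + 20(1−q), giving q = 2/9.
The value is 15·(2/9) + (22)·(7/9) = 184/9.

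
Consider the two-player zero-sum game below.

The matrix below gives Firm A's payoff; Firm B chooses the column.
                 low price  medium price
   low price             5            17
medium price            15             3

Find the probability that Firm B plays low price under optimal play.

7/12

Row minima are 5 and 3, so Firm A's maximin is 5; column maxima are 15 and 17, so Firm B's minimax is 15. These differ, so the equilibrium is in mixed strategies.
Let Firm B play low price with probability q. Firm A is indifferent when 5q + 17(1−q) = 15q + 3(1−q), giving q = 7/12.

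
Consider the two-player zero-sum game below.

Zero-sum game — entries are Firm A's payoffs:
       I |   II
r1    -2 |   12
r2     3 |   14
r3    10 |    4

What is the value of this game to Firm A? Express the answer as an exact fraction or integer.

128/17

Row r1 is strictly dominated by row r2, so Firm A never plays it.
The remaining 2×2 game on (r2, r3) × (I, II) has no saddle point. Let Firm A play r2 with probability p; indifference gives 3p + 10(1−p) = 14p + 4(1−p), so p = 6/17.
Similarly Firm B's optimal q on I is 10/17, and the value is 3·(10/17) + (14)·(7/17) = 128/17.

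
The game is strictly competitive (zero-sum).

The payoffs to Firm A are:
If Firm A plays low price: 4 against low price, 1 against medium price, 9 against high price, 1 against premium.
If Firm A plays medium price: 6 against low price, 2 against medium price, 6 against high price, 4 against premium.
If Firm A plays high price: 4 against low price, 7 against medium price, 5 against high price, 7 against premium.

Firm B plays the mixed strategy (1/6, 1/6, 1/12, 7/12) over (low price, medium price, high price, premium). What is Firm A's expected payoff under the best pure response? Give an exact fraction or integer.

19/3

low price: (4)·(1/6) + (1)·(1/6) + (9)·(1/12) + (1)·(7/12) = 13/6.
medium price: (6)·(1/6) + (2)·(1/6) + (6)·(1/12) + (4)·(7/12) = 25/6.
high price: (4)·(1/6) + (7)·(1/6) + (5)·(1/12) + (7)·(7/12) = 19/3.
The best pure response is high price with expected payoff 19/3.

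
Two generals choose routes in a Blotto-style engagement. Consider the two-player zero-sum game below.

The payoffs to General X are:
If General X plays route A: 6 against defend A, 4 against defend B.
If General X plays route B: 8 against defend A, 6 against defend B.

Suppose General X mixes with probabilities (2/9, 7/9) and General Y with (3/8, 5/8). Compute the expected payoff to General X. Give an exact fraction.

Against (3/8, 5/8), each row's expected payoff is route A: 19/4; route B: 27/4.
Taking the (2/9, 7/9)-weighted average: (2/9)·(19/4) + (7/9)·(27/4) = 227/36.

227/36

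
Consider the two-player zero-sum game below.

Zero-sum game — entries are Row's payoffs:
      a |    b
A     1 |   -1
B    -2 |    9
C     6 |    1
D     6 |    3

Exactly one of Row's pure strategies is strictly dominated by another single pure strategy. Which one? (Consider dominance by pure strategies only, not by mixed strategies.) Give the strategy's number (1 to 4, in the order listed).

1

Compare A with C: 6 > 1, 1 > -1.
So C strictly dominates A for Row; A is strictly dominated.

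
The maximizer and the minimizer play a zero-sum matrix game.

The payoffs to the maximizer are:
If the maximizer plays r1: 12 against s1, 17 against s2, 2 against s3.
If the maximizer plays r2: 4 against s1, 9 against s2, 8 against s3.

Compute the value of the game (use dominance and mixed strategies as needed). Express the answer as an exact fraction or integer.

44/7

Column s2 is strictly dominated by s1 for the minimizer (it gives the maximizer more in every row).
The remaining 2×2 game on (r1, r2) × (s1, s3) has no saddle point. Let the maximizer play r1 with probability p; indifference gives 12p + 4(1−p) = 2p + 8(1−p), so p = 2/7.
Similarly the minimizer's optimal q on s1 is 3/7, and the value is 12·(3/7) + (2)·(4/7) = 44/7.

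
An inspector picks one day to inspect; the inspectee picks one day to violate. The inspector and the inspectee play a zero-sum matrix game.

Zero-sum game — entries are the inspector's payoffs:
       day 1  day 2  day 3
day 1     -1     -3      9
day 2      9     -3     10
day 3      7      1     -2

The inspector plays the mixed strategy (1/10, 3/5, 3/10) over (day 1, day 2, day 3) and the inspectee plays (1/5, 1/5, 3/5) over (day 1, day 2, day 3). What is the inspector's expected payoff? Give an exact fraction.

49/10

Against (1/5, 1/5, 3/5), each row's expected payoff is day 1: 23/5; day 2: 36/5; day 3: 2/5.
Taking the (1/10, 3/5, 3/10)-weighted average: (1/10)·(23/5) + (3/5)·(36/5) + (3/10)·(2/5) = 49/10.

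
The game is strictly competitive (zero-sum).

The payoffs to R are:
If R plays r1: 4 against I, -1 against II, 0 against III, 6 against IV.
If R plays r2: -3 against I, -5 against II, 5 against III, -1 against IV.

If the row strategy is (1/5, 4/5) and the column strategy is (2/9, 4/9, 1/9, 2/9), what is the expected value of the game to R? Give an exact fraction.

Against (2/9, 4/9, 1/9, 2/9), each row's expected payoff is r1: 16/9; r2: -23/9.
Taking the (1/5, 4/5)-weighted average: (1/5)·(16/9) + (4/5)·(-23/9) = -76/45.

-76/45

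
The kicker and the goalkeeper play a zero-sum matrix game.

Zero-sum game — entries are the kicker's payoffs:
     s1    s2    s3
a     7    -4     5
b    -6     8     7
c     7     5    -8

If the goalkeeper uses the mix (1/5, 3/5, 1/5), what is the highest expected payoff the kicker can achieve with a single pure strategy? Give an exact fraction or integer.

a: (7)·(1/5) + (-4)·(3/5) + (5)·(1/5) = 0.
b: (-6)·(1/5) + (8)·(3/5) + (7)·(1/5) = 5.
c: (7)·(1/5) + (5)·(3/5) + (-8)·(1/5) = 14/5.
The best pure response is b with expected payoff 5.

5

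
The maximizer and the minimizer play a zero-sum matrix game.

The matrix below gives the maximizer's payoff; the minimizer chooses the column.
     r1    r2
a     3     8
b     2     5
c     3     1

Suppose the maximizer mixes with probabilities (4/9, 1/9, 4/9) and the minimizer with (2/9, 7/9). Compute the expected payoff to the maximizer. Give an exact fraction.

113/27

Against (2/9, 7/9), each row's expected payoff is a: 62/9; b: 13/3; c: 13/9.
Taking the (4/9, 1/9, 4/9)-weighted average: (4/9)·(62/9) + (1/9)·(13/3) + (4/9)·(13/9) = 113/27.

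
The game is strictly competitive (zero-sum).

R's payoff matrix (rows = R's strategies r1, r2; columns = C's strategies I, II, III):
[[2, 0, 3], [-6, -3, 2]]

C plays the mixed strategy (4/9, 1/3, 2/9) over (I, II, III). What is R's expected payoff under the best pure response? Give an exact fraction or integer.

r1: (2)·(4/9) + (0)·(1/3) + (3)·(2/9) = 14/9.
r2: (-6)·(4/9) + (-3)·(1/3) + (2)·(2/9) = -29/9.
The best pure response is r1 with expected payoff 14/9.

14/9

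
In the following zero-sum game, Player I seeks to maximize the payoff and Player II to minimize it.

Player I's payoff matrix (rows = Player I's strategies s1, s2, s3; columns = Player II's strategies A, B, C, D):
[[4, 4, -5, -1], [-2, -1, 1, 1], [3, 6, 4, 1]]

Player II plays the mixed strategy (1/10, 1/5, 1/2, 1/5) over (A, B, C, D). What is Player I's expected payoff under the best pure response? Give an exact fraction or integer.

s1: (4)·(1/10) + (4)·(1/5) + (-5)·(1/2) + (-1)·(1/5) = -3/2.
s2: (-2)·(1/10) + (-1)·(1/5) + (1)·(1/2) + (1)·(1/5) = 3/10.
s3: (3)·(1/10) + (6)·(1/5) + (4)·(1/2) + (1)·(1/5) = 37/10.
The best pure response is s3 with expected payoff 37/10.

37/10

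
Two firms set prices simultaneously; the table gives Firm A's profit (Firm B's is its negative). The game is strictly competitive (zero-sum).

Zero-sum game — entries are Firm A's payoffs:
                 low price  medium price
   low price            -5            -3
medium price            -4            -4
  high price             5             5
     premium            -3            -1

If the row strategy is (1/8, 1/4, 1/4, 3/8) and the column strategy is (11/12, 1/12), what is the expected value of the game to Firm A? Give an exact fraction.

Against (11/12, 1/12), each row's expected payoff is low price: -29/6; medium price: -4; high price: 5; premium: -17/6.
Taking the (1/8, 1/4, 1/4, 3/8)-weighted average: (1/8)·(-29/6) + (1/4)·(-4) + (1/4)·(5) + (3/8)·(-17/6) = -17/12.

-17/12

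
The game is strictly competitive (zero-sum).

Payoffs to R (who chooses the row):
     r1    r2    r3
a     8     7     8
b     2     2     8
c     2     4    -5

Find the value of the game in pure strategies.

7

Row minima: 7, 2, -5 → R's maximin is 7.
Column maxima: 8, 7, 8 → C's minimax is 7.
They coincide at (a, r2), so the value is 7.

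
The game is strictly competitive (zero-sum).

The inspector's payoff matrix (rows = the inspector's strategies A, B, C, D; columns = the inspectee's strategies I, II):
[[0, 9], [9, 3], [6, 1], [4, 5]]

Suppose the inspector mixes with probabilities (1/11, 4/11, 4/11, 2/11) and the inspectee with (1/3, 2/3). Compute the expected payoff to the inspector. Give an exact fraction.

46/11

Against (1/3, 2/3), each row's expected payoff is A: 6; B: 5; C: 8/3; D: 14/3.
Taking the (1/11, 4/11, 4/11, 2/11)-weighted average: (1/11)·(6) + (4/11)·(5) + (4/11)·(8/3) + (2/11)·(14/3) = 46/11.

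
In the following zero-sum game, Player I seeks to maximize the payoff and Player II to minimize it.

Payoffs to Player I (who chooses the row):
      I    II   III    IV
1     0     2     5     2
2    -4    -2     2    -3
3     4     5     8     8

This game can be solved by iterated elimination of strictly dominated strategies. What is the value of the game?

Row 1 is strictly dominated by row 3 (4>0, 5>2, 8>5, 8>2); eliminate 1.
Column II is strictly dominated by I for Player II (-4<-2, 4<5); eliminate II.
Row 2 is strictly dominated by row 3 (4>-4, 8>2, 8>-3); eliminate 2.
Column IV is strictly dominated by I for Player II (4<8); eliminate IV.
Column III is strictly dominated by I for Player II (4<8); eliminate III.
Only (3, I) remains, with payoff 4.

4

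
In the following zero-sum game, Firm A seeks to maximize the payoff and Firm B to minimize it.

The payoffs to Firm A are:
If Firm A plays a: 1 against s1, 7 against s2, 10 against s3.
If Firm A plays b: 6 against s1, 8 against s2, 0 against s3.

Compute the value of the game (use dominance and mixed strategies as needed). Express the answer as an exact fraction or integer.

4

Column s2 is strictly dominated by s1 for Firm B (it gives Firm A more in every row).
The remaining 2×2 game on (a, b) × (s1, s3) has no saddle point. Let Firm A play a with probability p; indifference gives p + 6(1−p) = 10p, so p = 2/5.
Similarly Firm B's optimal q on s1 is 2/3, and the value is 1·(2/3) + (10)·(1/3) = 4.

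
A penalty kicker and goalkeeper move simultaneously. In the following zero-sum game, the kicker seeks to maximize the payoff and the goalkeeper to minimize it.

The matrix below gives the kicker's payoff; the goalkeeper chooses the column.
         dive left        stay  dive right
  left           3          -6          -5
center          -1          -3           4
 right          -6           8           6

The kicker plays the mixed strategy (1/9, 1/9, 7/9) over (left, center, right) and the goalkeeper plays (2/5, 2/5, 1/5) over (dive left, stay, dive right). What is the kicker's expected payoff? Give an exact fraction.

11/9

Against (2/5, 2/5, 1/5), each row's expected payoff is left: -11/5; center: -4/5; right: 2.
Taking the (1/9, 1/9, 7/9)-weighted average: (1/9)·(-11/5) + (1/9)·(-4/5) + (7/9)·(2) = 11/9.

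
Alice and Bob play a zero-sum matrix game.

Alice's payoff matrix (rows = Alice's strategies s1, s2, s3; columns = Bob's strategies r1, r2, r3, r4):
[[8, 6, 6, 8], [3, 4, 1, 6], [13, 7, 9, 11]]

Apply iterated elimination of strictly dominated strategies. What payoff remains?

7

Column r4 is strictly dominated by r2 for Bob (6<8, 4<6, 7<11); eliminate r4.
Column r1 is strictly dominated by r3 for Bob (6<8, 1<3, 9<13); eliminate r1.
Row s1 is strictly dominated by row s3 (7>6, 9>6); eliminate s1.
Row s2 is strictly dominated by row s3 (7>4, 9>1); eliminate s2.
Column r3 is strictly dominated by r2 for Bob (7<9); eliminate r3.
Only (s3, r2) remains, with payoff 7.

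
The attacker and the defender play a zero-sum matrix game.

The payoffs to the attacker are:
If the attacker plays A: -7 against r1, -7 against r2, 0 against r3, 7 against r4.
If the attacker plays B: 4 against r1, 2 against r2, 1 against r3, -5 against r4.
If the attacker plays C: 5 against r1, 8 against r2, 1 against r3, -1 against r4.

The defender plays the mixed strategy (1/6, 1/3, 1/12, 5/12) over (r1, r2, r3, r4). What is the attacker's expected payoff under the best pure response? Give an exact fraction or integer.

A: (-7)·(1/6) + (-7)·(1/3) + (0)·(1/12) + (7)·(5/12) = -7/12.
B: (4)·(1/6) + (2)·(1/3) + (1)·(1/12) + (-5)·(5/12) = -2/3.
C: (5)·(1/6) + (8)·(1/3) + (1)·(1/12) + (-1)·(5/12) = 19/6.
The best pure response is C with expected payoff 19/6.

19/6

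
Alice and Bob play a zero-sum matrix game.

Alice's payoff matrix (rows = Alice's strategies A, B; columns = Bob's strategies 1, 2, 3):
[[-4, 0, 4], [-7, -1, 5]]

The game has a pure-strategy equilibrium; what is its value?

Row minima: -4, -7 → Alice's maximin is -4.
Column maxima: -4, 0, 5 → Bob's minimax is -4.
They coincide at (A, 1), so the value is -4.

-4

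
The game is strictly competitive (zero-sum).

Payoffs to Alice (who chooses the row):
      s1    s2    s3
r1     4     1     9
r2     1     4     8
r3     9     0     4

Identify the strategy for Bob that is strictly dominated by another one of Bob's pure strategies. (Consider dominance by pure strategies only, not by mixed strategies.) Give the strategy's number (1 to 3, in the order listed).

3

Bob prefers columns that give Alice less. Compare s3 with s2: 1 < 9, 4 < 8, 0 < 4.
So s2 strictly dominates s3 for Bob; s3 is strictly dominated.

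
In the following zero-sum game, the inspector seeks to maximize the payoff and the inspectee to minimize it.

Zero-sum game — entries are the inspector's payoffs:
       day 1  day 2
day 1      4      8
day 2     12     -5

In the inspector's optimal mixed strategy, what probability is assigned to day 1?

Row minima are 4 and -5, so the inspector's maximin is 4; column maxima are 12 and 8, so the inspectee's minimax is 8. These differ, so the equilibrium is in mixed strategies.
Let the inspector play day 1 with probability p. The inspectee is indifferent when 4p + 12(1−p) = 8p − 5(1−p), giving p = 17/21.

17/21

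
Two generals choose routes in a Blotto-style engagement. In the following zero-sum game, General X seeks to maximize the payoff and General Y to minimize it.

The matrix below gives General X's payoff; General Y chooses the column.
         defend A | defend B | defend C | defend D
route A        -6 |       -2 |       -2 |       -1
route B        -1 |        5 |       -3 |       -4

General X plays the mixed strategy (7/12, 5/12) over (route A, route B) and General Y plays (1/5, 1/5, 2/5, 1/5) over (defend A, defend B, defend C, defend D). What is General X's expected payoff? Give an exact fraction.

Against (1/5, 1/5, 2/5, 1/5), each row's expected payoff is route A: -13/5; route B: -6/5.
Taking the (7/12, 5/12)-weighted average: (7/12)·(-13/5) + (5/12)·(-6/5) = -121/60.

-121/60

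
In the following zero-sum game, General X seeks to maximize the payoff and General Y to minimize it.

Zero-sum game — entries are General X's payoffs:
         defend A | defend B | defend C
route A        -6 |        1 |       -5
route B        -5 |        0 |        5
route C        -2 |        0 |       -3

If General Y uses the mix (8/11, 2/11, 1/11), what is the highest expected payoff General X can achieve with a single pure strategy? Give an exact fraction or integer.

route A: (-6)·(8/11) + (1)·(2/11) + (-5)·(1/11) = -51/11.
route B: (-5)·(8/11) + (0)·(2/11) + (5)·(1/11) = -35/11.
route C: (-2)·(8/11) + (0)·(2/11) + (-3)·(1/11) = -19/11.
The best pure response is route C with expected payoff -19/11.

-19/11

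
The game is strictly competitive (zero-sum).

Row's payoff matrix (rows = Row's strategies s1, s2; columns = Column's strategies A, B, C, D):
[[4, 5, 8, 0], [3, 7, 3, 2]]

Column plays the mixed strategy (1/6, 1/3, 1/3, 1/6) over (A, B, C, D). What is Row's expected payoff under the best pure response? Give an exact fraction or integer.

5

s1: (4)·(1/6) + (5)·(1/3) + (8)·(1/3) + (0)·(1/6) = 5.
s2: (3)·(1/6) + (7)·(1/3) + (3)·(1/3) + (2)·(1/6) = 25/6.
The best pure response is s1 with expected payoff 5.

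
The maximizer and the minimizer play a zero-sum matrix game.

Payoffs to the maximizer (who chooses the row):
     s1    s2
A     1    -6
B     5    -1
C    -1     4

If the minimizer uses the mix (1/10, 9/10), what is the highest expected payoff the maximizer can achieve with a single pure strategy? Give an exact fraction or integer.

A: (1)·(1/10) + (-6)·(9/10) = -53/10.
B: (5)·(1/10) + (-1)·(9/10) = -2/5.
C: (-1)·(1/10) + (4)·(9/10) = 7/2.
The best pure response is C with expected payoff 7/2.

7/2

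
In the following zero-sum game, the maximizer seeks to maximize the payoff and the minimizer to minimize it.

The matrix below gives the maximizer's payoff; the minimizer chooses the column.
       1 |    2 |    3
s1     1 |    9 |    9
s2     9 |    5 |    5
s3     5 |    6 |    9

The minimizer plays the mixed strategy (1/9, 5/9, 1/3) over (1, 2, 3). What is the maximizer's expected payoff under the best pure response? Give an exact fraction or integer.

s1: (1)·(1/9) + (9)·(5/9) + (9)·(1/3) = 73/9.
s2: (9)·(1/9) + (5)·(5/9) + (5)·(1/3) = 49/9.
s3: (5)·(1/9) + (6)·(5/9) + (9)·(1/3) = 62/9.
The best pure response is s1 with expected payoff 73/9.

73/9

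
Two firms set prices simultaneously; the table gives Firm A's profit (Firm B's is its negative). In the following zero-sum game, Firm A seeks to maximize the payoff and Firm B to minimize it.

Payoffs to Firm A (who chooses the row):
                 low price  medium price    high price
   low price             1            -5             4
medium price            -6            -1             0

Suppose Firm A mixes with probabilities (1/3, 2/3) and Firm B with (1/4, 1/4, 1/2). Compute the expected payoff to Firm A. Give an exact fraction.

-5/6

Against (1/4, 1/4, 1/2), each row's expected payoff is low price: 1; medium price: -7/4.
Taking the (1/3, 2/3)-weighted average: (1/3)·(1) + (2/3)·(-7/4) = -5/6.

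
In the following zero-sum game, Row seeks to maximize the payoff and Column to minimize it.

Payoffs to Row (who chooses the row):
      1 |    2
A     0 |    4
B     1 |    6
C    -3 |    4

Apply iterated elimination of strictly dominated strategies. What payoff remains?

1

Column 2 is strictly dominated by 1 for Column (0<4, 1<6, -3<4); eliminate 2.
Row C is strictly dominated by row A (0>-3); eliminate C.
Row A is strictly dominated by row B (1>0); eliminate A.
Only (B, 1) remains, with payoff 1.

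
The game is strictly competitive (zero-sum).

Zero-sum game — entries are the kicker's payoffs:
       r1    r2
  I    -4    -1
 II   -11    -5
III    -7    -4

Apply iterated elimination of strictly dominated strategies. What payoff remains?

-4

Row III is strictly dominated by row I (-4>-7, -1>-4); eliminate III.
Column r2 is strictly dominated by r1 for the goalkeeper (-4<-1, -11<-5); eliminate r2.
Row II is strictly dominated by row I (-4>-11); eliminate II.
Only (I, r1) remains, with payoff -4.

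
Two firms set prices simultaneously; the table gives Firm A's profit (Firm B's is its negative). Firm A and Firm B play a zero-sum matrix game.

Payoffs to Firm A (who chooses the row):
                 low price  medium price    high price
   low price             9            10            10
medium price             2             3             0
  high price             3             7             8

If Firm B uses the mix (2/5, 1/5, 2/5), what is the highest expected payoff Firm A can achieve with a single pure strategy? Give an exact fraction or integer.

48/5

low price: (9)·(2/5) + (10)·(1/5) + (10)·(2/5) = 48/5.
medium price: (2)·(2/5) + (3)·(1/5) + (0)·(2/5) = 7/5.
high price: (3)·(2/5) + (7)·(1/5) + (8)·(2/5) = 29/5.
The best pure response is low price with expected payoff 48/5.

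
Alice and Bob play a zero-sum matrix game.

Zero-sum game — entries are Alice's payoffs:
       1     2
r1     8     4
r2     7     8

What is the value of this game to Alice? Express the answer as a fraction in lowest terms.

36/5

Row minima are 4 and 7, so Alice's maximin is 7; column maxima are 8 and 8, so Bob's minimax is 8. These differ, so the equilibrium is in mixed strategies.
Let Alice play r1 with probability p. Bob is indifferent when 8p + 7(1−p) = 4p + 8(1−p), giving p = 1/5.
Let Bob play 1 with probability q. Alice is indifferent when 8q + 4(1−q) = 7q + 8(1−q), giving q = 4/5.
The value is 8·(4/5) + (4)·(1/5) = 36/5.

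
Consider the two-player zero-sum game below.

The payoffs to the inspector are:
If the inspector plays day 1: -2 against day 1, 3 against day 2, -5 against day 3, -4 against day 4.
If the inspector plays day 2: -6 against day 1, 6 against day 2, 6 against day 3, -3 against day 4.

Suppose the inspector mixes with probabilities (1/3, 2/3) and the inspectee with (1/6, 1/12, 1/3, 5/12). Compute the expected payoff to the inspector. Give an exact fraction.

Against (1/6, 1/12, 1/3, 5/12), each row's expected payoff is day 1: -41/12; day 2: 1/4.
Taking the (1/3, 2/3)-weighted average: (1/3)·(-41/12) + (2/3)·(1/4) = -35/36.

-35/36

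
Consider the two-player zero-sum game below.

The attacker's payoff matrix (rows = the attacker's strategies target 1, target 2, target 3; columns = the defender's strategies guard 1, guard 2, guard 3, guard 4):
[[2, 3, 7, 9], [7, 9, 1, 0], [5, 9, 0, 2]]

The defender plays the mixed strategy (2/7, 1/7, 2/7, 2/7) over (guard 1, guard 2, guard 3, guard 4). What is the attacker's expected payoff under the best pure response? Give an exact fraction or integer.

target 1: (2)·(2/7) + (3)·(1/7) + (7)·(2/7) + (9)·(2/7) = 39/7.
target 2: (7)·(2/7) + (9)·(1/7) + (1)·(2/7) + (0)·(2/7) = 25/7.
target 3: (5)·(2/7) + (9)·(1/7) + (0)·(2/7) + (2)·(2/7) = 23/7.
The best pure response is target 1 with expected payoff 39/7.

39/7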